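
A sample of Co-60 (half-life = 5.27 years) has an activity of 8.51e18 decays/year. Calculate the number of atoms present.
N = A/λ = 6.47e19 atoms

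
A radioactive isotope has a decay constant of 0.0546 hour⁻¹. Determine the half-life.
t½ = ln(2)/λ = 12.7 hours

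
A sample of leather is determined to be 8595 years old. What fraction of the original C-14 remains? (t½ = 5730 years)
N/N₀ = (1/2)^(t/t½) = 0.3536 = 35.4%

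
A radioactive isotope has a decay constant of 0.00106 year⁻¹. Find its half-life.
t½ = ln(2)/λ = 653.9 years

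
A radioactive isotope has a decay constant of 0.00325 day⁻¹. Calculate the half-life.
t½ = ln(2)/λ = 213.3 days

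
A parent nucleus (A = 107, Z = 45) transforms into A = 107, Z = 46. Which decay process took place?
ΔA = 0, ΔZ = +1 ⇒ beta-minus decay (β⁻)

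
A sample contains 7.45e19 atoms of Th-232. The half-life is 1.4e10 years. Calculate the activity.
A = λN = 3.689e9 decays/year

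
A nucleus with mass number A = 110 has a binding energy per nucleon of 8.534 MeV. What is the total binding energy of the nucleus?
B.E. = 8.534 × 110 = 938.7 MeV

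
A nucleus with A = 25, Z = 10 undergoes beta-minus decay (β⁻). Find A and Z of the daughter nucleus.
Daughter: A = 25, Z = 11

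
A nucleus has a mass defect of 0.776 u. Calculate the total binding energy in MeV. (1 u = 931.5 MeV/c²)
B.E. = Δm × 931.5 = 722.8 MeV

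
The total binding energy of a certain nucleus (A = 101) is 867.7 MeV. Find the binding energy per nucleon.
B.E./A = 867.7/101 = 8.591 MeV/nucleon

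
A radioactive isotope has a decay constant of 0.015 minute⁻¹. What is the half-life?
t½ = ln(2)/λ = 46.21 minutes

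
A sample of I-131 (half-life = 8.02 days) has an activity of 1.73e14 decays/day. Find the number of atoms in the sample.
N = A/λ = 2.002e15 atoms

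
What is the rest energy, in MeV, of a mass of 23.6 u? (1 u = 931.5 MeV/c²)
E = mc² = 21980 MeV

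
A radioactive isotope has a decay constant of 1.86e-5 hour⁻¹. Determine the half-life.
t½ = ln(2)/λ = 37270 hours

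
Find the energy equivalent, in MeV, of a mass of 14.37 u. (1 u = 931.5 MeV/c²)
E = mc² = 13390 MeV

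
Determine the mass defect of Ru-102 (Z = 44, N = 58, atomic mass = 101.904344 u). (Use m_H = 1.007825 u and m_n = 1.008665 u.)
Δm = Z·m_H + N·m_n − M = 0.9425 u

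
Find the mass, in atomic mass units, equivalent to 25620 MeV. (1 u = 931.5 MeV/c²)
m = E/c² = 27.5 u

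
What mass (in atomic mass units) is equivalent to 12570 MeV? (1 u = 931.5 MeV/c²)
m = E/c² = 13.49 u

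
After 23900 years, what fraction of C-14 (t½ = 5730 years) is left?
N/N₀ = (1/2)^(t/t½) = 0.05551 = 5.55%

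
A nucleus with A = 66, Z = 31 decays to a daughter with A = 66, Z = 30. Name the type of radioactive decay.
ΔA = 0, ΔZ = -1 ⇒ beta-plus decay (β⁺) or electron capture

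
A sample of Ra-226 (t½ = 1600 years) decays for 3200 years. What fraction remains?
N/N₀ = (1/2)^(t/t½) = 0.25 = 25%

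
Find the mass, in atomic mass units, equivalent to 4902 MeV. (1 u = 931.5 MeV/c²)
m = E/c² = 5.262 u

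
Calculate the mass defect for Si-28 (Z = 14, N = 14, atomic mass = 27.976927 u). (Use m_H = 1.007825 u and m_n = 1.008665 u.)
Δm = Z·m_H + N·m_n − M = 0.2539 u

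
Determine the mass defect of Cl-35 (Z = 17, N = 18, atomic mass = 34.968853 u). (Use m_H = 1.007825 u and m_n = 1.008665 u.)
Δm = Z·m_H + N·m_n − M = 0.3201 u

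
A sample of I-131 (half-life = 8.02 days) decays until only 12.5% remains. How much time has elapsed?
t = t½ × log₂(N₀/N) = 24.06 days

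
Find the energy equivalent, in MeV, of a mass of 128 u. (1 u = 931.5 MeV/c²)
E = mc² = 1.192e5 MeV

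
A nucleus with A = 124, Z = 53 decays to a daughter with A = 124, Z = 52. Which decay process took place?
ΔA = 0, ΔZ = -1 ⇒ beta-plus decay (β⁺) or electron capture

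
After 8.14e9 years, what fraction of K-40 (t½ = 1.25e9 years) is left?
N/N₀ = (1/2)^(t/t½) = 0.01096 = 1.1%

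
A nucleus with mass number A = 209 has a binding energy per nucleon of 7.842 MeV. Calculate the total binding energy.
B.E. = 7.842 × 209 = 1639 MeV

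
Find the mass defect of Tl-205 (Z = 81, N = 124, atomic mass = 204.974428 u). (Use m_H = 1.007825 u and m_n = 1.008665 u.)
Δm = Z·m_H + N·m_n − M = 1.734 u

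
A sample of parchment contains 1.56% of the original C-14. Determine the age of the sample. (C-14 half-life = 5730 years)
Age = t½ × log₂(1/ratio) = 34390 years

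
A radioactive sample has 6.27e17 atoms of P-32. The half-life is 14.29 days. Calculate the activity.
A = λN = 3.041e16 decays/day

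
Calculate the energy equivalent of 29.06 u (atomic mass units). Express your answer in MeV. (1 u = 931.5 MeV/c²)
E = mc² = 27070 MeV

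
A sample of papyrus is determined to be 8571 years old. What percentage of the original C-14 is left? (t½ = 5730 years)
N/N₀ = (1/2)^(t/t½) = 0.3546 = 35.5%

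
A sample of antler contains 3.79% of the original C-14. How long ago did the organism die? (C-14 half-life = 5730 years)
Age = t½ × log₂(1/ratio) = 27060 years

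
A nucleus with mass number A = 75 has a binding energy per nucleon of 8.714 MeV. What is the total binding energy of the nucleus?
B.E. = 8.714 × 75 = 653.6 MeV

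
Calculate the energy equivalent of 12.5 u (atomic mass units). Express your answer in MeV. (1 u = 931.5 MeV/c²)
E = mc² = 11640 MeV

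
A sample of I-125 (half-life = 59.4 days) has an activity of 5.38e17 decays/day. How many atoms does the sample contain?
N = A/λ = 4.61e19 atoms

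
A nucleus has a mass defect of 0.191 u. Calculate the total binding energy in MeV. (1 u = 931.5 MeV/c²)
B.E. = Δm × 931.5 = 177.9 MeV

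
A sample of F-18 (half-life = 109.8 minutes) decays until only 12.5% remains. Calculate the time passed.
t = t½ × log₂(N₀/N) = 329.4 minutes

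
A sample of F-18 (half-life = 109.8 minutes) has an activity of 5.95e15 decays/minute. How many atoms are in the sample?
N = A/λ = 9.425e17 atoms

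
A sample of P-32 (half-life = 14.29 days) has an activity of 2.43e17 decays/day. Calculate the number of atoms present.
N = A/λ = 5.01e18 atoms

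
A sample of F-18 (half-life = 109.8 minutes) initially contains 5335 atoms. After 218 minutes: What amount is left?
N = N₀(1/2)^(t/t½) = 1347 atoms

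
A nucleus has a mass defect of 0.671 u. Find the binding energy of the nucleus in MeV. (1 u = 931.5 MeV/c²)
B.E. = Δm × 931.5 = 625 MeV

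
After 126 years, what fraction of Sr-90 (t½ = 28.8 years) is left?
N/N₀ = (1/2)^(t/t½) = 0.04819 = 4.82%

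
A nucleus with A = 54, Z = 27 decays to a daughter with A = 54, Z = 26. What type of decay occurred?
ΔA = 0, ΔZ = -1 ⇒ beta-plus decay (β⁺) or electron capture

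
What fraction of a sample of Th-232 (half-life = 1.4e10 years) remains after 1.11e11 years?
N/N₀ = (1/2)^(t/t½) = 0.004105 = 0.41%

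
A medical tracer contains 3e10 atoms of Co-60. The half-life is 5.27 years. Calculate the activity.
A = λN = 3.946e9 decays/year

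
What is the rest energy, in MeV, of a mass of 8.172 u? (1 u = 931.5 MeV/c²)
E = mc² = 7612 MeV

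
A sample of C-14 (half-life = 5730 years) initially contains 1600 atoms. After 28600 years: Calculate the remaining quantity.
N = N₀(1/2)^(t/t½) = 50.3 atoms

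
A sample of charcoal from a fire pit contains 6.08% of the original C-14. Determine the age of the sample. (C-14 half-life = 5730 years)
Age = t½ × log₂(1/ratio) = 23150 years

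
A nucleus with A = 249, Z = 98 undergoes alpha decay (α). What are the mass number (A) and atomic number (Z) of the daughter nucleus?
Daughter: A = 245, Z = 96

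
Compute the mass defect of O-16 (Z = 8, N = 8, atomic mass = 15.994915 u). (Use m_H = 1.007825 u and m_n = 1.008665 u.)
Δm = Z·m_H + N·m_n − M = 0.137 u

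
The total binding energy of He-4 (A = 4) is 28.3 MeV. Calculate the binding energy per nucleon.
B.E./A = 28.3/4 = 7.075 MeV/nucleon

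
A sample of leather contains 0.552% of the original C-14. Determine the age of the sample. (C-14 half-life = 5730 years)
Age = t½ × log₂(1/ratio) = 42980 years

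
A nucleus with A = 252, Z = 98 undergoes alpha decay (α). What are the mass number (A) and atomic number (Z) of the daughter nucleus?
Daughter: A = 248, Z = 96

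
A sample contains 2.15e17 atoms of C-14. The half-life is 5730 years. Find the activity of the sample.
A = λN = 2.601e13 decays/year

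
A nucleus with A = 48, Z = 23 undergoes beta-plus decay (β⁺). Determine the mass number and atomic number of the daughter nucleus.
Daughter: A = 48, Z = 22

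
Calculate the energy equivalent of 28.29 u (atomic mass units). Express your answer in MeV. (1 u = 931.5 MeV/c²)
E = mc² = 26350 MeV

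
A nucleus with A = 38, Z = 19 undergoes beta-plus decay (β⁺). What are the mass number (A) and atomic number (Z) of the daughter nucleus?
Daughter: A = 38, Z = 18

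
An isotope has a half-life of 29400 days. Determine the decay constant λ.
λ = ln(2)/t½ = 2.358e-5 day⁻¹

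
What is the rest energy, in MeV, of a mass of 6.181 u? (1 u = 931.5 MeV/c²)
E = mc² = 5758 MeV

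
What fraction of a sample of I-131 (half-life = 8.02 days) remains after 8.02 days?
N/N₀ = (1/2)^(t/t½) = 0.5 = 50%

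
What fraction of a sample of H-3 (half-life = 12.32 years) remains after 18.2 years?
N/N₀ = (1/2)^(t/t½) = 0.3592 = 35.9%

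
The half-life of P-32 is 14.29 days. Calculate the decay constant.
λ = ln(2)/t½ = 0.04851 day⁻¹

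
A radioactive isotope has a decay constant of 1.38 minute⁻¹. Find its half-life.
t½ = ln(2)/λ = 0.5023 minutes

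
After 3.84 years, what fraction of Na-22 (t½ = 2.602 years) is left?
N/N₀ = (1/2)^(t/t½) = 0.3595 = 36%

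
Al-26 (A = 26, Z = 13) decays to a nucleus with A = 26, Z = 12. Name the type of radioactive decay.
ΔA = 0, ΔZ = -1 ⇒ beta-plus decay (β⁺) or electron capture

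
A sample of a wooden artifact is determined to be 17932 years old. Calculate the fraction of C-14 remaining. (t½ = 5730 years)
N/N₀ = (1/2)^(t/t½) = 0.1143 = 11.4%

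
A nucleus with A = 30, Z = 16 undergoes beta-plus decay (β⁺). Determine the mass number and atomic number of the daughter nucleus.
Daughter: A = 30, Z = 15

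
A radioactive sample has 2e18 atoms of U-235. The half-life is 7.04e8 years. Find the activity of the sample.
A = λN = 1.969e9 decays/year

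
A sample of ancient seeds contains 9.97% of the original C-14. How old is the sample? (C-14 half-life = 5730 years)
Age = t½ × log₂(1/ratio) = 19060 years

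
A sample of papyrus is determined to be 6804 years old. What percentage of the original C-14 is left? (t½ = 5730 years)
N/N₀ = (1/2)^(t/t½) = 0.4391 = 43.9%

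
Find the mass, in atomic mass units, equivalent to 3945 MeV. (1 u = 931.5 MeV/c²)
m = E/c² = 4.235 u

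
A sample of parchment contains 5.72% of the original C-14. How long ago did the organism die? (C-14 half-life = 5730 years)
Age = t½ × log₂(1/ratio) = 23650 years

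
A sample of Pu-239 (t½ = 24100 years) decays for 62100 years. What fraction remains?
N/N₀ = (1/2)^(t/t½) = 0.1676 = 16.8%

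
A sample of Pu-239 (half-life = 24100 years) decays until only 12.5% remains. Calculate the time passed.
t = t½ × log₂(N₀/N) = 72300 years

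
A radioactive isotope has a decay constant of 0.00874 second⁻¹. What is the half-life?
t½ = ln(2)/λ = 79.31 seconds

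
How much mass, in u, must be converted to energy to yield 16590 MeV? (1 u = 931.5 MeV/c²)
m = E/c² = 17.81 u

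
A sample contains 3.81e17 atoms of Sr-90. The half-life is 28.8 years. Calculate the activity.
A = λN = 9.17e15 decays/year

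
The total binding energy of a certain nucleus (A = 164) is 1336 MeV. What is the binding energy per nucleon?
B.E./A = 1336/164 = 8.146 MeV/nucleon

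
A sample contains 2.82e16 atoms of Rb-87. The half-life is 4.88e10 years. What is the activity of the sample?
A = λN = 4.005e5 decays/year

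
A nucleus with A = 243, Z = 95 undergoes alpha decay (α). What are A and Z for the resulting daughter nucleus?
Daughter: A = 239, Z = 93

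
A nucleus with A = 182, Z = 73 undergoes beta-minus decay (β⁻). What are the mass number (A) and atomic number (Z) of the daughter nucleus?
Daughter: A = 182, Z = 74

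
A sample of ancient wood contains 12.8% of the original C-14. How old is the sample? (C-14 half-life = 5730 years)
Age = t½ × log₂(1/ratio) = 16990 years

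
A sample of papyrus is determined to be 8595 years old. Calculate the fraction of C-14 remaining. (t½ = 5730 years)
N/N₀ = (1/2)^(t/t½) = 0.3536 = 35.4%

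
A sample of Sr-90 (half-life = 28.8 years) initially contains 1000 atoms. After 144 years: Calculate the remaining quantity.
N = N₀(1/2)^(t/t½) = 31.25 atoms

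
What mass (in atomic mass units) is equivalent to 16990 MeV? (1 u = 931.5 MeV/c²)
m = E/c² = 18.24 u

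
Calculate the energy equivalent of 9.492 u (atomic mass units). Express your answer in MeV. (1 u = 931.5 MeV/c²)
E = mc² = 8842 MeV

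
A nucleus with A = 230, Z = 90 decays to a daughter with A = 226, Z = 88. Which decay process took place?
ΔA = -4, ΔZ = -2 ⇒ alpha decay (α)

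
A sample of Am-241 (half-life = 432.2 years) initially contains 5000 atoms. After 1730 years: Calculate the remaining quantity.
N = N₀(1/2)^(t/t½) = 311.9 atoms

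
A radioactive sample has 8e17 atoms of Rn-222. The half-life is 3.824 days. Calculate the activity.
A = λN = 1.45e17 decays/day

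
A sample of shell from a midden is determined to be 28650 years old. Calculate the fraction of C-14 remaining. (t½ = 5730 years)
N/N₀ = (1/2)^(t/t½) = 0.03125 = 3.12%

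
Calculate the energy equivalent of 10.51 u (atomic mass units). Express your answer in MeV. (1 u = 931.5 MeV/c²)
E = mc² = 9790 MeV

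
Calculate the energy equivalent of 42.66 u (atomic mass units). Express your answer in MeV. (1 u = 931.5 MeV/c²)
E = mc² = 39740 MeV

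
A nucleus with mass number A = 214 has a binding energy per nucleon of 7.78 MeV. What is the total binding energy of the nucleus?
B.E. = 7.78 × 214 = 1665 MeV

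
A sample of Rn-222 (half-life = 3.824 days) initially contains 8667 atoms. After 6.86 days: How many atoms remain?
N = N₀(1/2)^(t/t½) = 2499 atoms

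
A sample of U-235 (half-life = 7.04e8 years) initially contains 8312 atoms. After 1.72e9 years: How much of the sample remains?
N = N₀(1/2)^(t/t½) = 1528 atoms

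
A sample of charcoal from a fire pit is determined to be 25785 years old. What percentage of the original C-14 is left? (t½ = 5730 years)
N/N₀ = (1/2)^(t/t½) = 0.04419 = 4.42%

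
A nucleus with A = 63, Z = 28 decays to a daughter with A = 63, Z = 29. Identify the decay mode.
ΔA = 0, ΔZ = +1 ⇒ beta-minus decay (β⁻)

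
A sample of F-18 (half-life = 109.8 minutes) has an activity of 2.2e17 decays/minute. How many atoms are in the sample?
N = A/λ = 3.485e19 atoms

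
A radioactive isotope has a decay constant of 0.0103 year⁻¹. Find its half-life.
t½ = ln(2)/λ = 67.3 years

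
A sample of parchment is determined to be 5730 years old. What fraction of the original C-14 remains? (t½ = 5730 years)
N/N₀ = (1/2)^(t/t½) = 0.5 = 50%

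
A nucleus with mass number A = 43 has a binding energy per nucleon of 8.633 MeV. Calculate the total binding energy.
B.E. = 8.633 × 43 = 371.2 MeV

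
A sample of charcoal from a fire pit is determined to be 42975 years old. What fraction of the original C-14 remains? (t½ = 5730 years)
N/N₀ = (1/2)^(t/t½) = 0.005524 = 0.552%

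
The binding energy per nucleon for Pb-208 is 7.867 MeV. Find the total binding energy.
B.E. = 7.867 × 208 = 1636 MeV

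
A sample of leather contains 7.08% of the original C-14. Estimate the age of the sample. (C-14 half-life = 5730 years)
Age = t½ × log₂(1/ratio) = 21890 years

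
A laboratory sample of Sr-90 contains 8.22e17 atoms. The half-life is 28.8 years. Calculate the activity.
A = λN = 1.978e16 decays/year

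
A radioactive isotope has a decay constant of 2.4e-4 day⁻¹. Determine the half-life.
t½ = ln(2)/λ = 2888 days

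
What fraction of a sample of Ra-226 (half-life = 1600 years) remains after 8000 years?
N/N₀ = (1/2)^(t/t½) = 0.03125 = 3.12%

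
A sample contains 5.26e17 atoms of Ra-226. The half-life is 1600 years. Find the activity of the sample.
A = λN = 2.279e14 decays/year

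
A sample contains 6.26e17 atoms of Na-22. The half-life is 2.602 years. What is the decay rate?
A = λN = 1.668e17 decays/year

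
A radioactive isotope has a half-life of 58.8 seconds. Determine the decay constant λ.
λ = ln(2)/t½ = 0.01179 second⁻¹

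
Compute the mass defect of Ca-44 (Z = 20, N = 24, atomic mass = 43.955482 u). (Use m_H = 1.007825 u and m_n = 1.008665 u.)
Δm = Z·m_H + N·m_n − M = 0.409 u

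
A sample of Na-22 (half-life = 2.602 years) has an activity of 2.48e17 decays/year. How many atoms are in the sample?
N = A/λ = 9.31e17 atoms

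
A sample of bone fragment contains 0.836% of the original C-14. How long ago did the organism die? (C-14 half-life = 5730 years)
Age = t½ × log₂(1/ratio) = 39550 years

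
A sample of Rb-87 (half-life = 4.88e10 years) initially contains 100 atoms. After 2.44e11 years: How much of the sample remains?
N = N₀(1/2)^(t/t½) = 3.125 atoms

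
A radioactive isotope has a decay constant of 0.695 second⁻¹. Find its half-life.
t½ = ln(2)/λ = 0.9973 seconds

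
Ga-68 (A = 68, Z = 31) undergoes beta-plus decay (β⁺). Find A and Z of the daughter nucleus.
Daughter: A = 68, Z = 30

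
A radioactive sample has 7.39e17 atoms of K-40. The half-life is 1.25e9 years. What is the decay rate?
A = λN = 4.098e8 decays/year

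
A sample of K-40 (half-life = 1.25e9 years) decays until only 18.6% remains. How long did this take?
t = t½ × log₂(N₀/N) = 3.033e9 years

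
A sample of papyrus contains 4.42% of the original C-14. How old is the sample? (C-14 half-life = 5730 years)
Age = t½ × log₂(1/ratio) = 25780 years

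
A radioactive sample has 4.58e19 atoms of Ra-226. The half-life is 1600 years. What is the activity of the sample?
A = λN = 1.984e16 decays/year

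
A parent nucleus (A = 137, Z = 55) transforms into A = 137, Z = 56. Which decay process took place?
ΔA = 0, ΔZ = +1 ⇒ beta-minus decay (β⁻)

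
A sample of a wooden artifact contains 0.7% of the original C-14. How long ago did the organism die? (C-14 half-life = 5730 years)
Age = t½ × log₂(1/ratio) = 41020 years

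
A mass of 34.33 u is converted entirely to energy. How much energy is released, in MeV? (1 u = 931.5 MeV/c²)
E = mc² = 31980 MeV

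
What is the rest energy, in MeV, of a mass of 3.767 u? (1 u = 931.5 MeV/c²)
E = mc² = 3509 MeV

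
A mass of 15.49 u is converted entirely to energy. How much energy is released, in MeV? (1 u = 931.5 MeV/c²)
E = mc² = 14430 MeV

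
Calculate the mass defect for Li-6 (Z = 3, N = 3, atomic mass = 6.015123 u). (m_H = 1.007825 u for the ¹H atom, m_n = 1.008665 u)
Δm = Z·m_H + N·m_n − M = 0.03435 u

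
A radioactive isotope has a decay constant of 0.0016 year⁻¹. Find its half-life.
t½ = ln(2)/λ = 433.2 years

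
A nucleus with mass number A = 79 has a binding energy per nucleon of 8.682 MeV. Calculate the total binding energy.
B.E. = 8.682 × 79 = 685.9 MeV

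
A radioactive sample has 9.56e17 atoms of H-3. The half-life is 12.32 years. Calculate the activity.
A = λN = 5.379e16 decays/year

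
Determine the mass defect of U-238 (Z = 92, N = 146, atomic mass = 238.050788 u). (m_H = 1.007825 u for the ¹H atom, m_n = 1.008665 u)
Δm = Z·m_H + N·m_n − M = 1.934 u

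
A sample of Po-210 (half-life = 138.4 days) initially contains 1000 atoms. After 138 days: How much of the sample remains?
N = N₀(1/2)^(t/t½) = 501 atoms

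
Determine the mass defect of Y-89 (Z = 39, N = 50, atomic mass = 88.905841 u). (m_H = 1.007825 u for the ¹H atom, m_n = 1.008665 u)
Δm = Z·m_H + N·m_n − M = 0.8326 u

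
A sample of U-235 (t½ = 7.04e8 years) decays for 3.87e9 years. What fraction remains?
N/N₀ = (1/2)^(t/t½) = 0.02214 = 2.21%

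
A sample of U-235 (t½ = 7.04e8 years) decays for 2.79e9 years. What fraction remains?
N/N₀ = (1/2)^(t/t½) = 0.06412 = 6.41%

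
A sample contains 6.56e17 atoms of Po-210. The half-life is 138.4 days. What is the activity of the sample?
A = λN = 3.285e15 decays/day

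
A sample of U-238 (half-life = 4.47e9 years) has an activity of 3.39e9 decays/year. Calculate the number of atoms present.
N = A/λ = 2.186e19 atoms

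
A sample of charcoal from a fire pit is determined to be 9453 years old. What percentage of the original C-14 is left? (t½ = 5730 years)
N/N₀ = (1/2)^(t/t½) = 0.3187 = 31.9%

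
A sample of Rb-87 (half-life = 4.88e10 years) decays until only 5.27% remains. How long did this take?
t = t½ × log₂(N₀/N) = 2.072e11 years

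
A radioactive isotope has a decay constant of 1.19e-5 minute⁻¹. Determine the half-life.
t½ = ln(2)/λ = 58250 minutes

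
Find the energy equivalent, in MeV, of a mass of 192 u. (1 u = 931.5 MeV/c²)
E = mc² = 1.788e5 MeV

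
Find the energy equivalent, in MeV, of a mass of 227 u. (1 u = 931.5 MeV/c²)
E = mc² = 2.115e5 MeV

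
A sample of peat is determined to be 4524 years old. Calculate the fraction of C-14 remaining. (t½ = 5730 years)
N/N₀ = (1/2)^(t/t½) = 0.5785 = 57.9%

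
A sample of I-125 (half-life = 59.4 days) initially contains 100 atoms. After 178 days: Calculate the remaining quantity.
N = N₀(1/2)^(t/t½) = 12.53 atoms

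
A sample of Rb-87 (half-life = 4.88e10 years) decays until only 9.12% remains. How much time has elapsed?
t = t½ × log₂(N₀/N) = 1.686e11 years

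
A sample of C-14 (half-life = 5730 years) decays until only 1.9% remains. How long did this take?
t = t½ × log₂(N₀/N) = 32760 years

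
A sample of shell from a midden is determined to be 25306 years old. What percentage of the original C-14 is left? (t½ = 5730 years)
N/N₀ = (1/2)^(t/t½) = 0.04683 = 4.68%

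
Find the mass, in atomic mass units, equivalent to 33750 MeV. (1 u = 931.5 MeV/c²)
m = E/c² = 36.23 u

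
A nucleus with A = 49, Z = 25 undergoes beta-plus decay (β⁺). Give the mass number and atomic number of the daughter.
Daughter: A = 49, Z = 24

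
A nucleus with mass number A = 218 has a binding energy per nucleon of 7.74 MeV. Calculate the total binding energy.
B.E. = 7.74 × 218 = 1687 MeV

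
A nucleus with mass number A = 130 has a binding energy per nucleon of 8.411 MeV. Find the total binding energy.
B.E. = 8.411 × 130 = 1093 MeV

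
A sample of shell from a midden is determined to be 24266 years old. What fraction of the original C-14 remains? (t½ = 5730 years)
N/N₀ = (1/2)^(t/t½) = 0.05311 = 5.31%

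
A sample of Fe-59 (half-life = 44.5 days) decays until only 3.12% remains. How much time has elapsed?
t = t½ × log₂(N₀/N) = 222.6 days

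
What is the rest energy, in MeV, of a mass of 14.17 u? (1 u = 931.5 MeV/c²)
E = mc² = 13200 MeV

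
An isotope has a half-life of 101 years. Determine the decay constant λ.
λ = ln(2)/t½ = 0.006863 year⁻¹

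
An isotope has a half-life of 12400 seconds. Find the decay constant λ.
λ = ln(2)/t½ = 5.59e-5 second⁻¹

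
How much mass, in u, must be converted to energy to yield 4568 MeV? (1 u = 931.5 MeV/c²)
m = E/c² = 4.904 u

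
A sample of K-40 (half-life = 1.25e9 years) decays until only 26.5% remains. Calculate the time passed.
t = t½ × log₂(N₀/N) = 2.395e9 years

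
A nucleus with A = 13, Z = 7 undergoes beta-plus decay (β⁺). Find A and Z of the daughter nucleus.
Daughter: A = 13, Z = 6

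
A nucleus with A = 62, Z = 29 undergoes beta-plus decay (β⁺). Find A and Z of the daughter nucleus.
Daughter: A = 62, Z = 28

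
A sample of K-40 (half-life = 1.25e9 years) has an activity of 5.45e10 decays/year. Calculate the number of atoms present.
N = A/λ = 9.828e19 atoms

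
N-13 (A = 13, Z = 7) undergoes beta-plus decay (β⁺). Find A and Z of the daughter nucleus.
Daughter: A = 13, Z = 6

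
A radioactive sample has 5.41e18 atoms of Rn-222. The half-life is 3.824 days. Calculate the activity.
A = λN = 9.806e17 decays/day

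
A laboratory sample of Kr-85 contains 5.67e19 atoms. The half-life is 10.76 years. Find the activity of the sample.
A = λN = 3.653e18 decays/year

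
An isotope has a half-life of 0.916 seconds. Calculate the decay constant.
λ = ln(2)/t½ = 0.7567 second⁻¹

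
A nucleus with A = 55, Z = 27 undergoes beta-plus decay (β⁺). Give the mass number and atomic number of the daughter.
Daughter: A = 55, Z = 26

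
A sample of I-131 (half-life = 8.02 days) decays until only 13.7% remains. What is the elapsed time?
t = t½ × log₂(N₀/N) = 23 days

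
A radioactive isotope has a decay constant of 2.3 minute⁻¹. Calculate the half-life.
t½ = ln(2)/λ = 0.3014 minutes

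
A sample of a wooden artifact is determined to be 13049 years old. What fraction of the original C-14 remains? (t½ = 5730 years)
N/N₀ = (1/2)^(t/t½) = 0.2063 = 20.6%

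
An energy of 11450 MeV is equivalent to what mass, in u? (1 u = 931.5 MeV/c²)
m = E/c² = 12.29 u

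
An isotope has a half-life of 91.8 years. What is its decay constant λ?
λ = ln(2)/t½ = 0.007551 year⁻¹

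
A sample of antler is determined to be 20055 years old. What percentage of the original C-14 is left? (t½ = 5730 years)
N/N₀ = (1/2)^(t/t½) = 0.08839 = 8.84%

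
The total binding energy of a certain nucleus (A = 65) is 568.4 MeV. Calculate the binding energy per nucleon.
B.E./A = 568.4/65 = 8.745 MeV/nucleon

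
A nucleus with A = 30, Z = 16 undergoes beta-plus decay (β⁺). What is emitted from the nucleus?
β⁺: positron (e⁺) + neutrino (νₑ)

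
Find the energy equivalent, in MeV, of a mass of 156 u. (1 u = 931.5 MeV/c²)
E = mc² = 1.453e5 MeV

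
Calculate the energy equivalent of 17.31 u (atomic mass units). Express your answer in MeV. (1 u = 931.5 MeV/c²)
E = mc² = 16120 MeV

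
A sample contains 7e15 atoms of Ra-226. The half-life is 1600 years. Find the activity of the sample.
A = λN = 3.033e12 decays/year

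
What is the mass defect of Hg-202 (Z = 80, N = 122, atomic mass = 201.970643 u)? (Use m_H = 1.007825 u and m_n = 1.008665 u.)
Δm = Z·m_H + N·m_n − M = 1.712 u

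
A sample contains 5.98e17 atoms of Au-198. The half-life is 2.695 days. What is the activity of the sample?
A = λN = 1.538e17 decays/day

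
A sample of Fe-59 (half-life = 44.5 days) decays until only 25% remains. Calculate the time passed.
t = t½ × log₂(N₀/N) = 89 days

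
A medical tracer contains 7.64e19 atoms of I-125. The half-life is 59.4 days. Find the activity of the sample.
A = λN = 8.915e17 decays/day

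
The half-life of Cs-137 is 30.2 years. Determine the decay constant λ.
λ = ln(2)/t½ = 0.02295 year⁻¹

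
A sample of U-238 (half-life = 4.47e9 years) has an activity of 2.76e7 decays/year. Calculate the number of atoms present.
N = A/λ = 1.78e17 atoms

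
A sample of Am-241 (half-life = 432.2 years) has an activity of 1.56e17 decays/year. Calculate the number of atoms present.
N = A/λ = 9.727e19 atoms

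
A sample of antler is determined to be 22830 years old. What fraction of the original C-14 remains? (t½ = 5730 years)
N/N₀ = (1/2)^(t/t½) = 0.06318 = 6.32%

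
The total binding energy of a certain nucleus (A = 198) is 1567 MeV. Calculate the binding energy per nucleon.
B.E./A = 1567/198 = 7.914 MeV/nucleon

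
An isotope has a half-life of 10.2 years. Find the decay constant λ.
λ = ln(2)/t½ = 0.06796 year⁻¹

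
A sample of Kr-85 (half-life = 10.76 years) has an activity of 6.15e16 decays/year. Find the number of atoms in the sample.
N = A/λ = 9.547e17 atoms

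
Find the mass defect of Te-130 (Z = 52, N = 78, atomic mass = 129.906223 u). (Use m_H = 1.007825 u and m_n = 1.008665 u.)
Δm = Z·m_H + N·m_n − M = 1.177 u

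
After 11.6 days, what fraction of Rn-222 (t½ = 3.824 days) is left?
N/N₀ = (1/2)^(t/t½) = 0.1221 = 12.2%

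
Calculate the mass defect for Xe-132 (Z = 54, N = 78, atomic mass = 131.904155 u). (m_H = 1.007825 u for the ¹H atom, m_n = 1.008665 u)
Δm = Z·m_H + N·m_n − M = 1.194 u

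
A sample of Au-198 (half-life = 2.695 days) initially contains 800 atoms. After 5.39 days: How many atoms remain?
N = N₀(1/2)^(t/t½) = 200 atoms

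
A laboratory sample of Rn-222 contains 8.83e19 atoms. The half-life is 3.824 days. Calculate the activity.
A = λN = 1.601e19 decays/day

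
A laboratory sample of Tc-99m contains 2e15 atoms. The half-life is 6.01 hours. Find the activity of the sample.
A = λN = 2.307e14 decays/hour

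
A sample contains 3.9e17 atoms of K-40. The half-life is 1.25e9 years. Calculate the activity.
A = λN = 2.163e8 decays/year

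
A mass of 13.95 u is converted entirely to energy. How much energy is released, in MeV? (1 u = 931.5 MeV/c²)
E = mc² = 12990 MeV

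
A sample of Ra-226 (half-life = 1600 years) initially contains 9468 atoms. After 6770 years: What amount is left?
N = N₀(1/2)^(t/t½) = 504.1 atoms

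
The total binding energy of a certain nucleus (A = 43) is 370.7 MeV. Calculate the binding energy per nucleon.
B.E./A = 370.7/43 = 8.621 MeV/nucleon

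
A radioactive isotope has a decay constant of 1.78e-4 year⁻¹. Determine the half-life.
t½ = ln(2)/λ = 3894 years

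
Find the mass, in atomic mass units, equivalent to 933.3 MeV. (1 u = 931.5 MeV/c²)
m = E/c² = 1.002 u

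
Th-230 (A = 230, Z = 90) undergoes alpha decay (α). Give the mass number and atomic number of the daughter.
Daughter: A = 226, Z = 88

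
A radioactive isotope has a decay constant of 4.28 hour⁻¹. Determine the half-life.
t½ = ln(2)/λ = 0.162 hours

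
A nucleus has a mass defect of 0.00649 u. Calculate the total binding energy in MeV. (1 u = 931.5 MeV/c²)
B.E. = Δm × 931.5 = 6.045 MeV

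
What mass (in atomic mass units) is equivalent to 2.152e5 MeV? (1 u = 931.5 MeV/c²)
m = E/c² = 231 u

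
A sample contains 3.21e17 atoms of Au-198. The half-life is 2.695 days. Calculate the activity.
A = λN = 8.256e16 decays/day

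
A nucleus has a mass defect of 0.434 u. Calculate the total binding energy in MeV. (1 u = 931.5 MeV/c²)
B.E. = Δm × 931.5 = 404.3 MeV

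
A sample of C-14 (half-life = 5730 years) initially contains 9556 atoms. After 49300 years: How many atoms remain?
N = N₀(1/2)^(t/t½) = 24.56 atoms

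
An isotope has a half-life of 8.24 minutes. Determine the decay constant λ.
λ = ln(2)/t½ = 0.08412 minute⁻¹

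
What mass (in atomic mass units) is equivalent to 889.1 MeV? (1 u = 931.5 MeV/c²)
m = E/c² = 0.9545 u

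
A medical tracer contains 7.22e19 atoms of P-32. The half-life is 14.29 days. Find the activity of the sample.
A = λN = 3.502e18 decays/day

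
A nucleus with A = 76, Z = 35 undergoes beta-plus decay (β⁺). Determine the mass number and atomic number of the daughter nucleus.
Daughter: A = 76, Z = 34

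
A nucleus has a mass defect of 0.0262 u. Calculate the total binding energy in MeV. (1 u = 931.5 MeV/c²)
B.E. = Δm × 931.5 = 24.41 MeV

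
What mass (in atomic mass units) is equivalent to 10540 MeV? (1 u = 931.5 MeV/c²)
m = E/c² = 11.32 u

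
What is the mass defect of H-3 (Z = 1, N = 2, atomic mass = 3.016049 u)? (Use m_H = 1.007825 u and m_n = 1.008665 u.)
Δm = Z·m_H + N·m_n − M = 0.009106 u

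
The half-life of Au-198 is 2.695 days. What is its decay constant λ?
λ = ln(2)/t½ = 0.2572 day⁻¹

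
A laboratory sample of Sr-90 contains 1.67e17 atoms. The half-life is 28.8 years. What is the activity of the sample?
A = λN = 4.019e15 decays/year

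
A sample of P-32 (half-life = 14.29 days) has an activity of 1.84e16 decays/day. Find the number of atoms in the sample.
N = A/λ = 3.793e17 atoms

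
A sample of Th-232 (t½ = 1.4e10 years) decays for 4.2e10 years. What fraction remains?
N/N₀ = (1/2)^(t/t½) = 0.125 = 12.5%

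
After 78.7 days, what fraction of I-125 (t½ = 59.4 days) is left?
N/N₀ = (1/2)^(t/t½) = 0.3992 = 39.9%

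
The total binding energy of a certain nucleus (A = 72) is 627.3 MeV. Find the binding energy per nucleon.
B.E./A = 627.3/72 = 8.712 MeV/nucleon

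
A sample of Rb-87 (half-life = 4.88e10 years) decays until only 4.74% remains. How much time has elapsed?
t = t½ × log₂(N₀/N) = 2.147e11 years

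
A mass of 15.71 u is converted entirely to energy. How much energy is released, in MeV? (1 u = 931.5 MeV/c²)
E = mc² = 14630 MeV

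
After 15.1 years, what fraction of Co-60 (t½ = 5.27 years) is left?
N/N₀ = (1/2)^(t/t½) = 0.1372 = 13.7%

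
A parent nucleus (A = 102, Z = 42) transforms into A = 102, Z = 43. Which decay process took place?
ΔA = 0, ΔZ = +1 ⇒ beta-minus decay (β⁻)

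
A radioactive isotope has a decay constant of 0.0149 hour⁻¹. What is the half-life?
t½ = ln(2)/λ = 46.52 hours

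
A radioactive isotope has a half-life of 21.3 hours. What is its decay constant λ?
λ = ln(2)/t½ = 0.03254 hour⁻¹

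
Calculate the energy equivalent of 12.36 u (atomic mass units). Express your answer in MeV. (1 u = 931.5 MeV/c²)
E = mc² = 11510 MeV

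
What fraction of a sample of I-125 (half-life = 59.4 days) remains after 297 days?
N/N₀ = (1/2)^(t/t½) = 0.03125 = 3.12%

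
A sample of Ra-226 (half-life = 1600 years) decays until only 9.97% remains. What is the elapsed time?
t = t½ × log₂(N₀/N) = 5322 years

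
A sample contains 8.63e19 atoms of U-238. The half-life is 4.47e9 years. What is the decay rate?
A = λN = 1.338e10 decays/year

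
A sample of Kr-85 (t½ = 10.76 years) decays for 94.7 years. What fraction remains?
N/N₀ = (1/2)^(t/t½) = 0.002242 = 0.224%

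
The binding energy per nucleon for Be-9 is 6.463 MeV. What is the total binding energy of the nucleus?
B.E. = 6.463 × 9 = 58.17 MeV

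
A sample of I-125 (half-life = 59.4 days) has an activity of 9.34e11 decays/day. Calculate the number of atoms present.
N = A/λ = 8.004e13 atoms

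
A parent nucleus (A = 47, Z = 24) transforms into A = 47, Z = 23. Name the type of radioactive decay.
ΔA = 0, ΔZ = -1 ⇒ beta-plus decay (β⁺) or electron capture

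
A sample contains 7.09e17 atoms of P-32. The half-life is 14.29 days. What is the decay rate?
A = λN = 3.439e16 decays/day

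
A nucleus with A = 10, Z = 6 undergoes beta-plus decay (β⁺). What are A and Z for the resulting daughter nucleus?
Daughter: A = 10, Z = 5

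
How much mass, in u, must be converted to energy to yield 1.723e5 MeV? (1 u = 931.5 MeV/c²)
m = E/c² = 185 u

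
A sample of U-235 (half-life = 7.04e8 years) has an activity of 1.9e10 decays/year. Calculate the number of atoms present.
N = A/λ = 1.93e19 atoms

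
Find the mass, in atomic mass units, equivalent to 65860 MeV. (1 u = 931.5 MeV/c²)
m = E/c² = 70.7 u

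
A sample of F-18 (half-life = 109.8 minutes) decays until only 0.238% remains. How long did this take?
t = t½ × log₂(N₀/N) = 956.9 minutes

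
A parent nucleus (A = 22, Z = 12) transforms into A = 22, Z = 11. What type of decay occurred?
ΔA = 0, ΔZ = -1 ⇒ beta-plus decay (β⁺) or electron capture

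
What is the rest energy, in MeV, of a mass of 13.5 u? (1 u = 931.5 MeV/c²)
E = mc² = 12580 MeV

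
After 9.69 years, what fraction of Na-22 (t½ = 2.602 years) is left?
N/N₀ = (1/2)^(t/t½) = 0.07567 = 7.57%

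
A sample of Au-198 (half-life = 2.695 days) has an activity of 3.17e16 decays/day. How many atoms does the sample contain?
N = A/λ = 1.233e17 atoms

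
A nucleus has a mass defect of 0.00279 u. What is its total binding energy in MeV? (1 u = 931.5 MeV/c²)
B.E. = Δm × 931.5 = 2.599 MeV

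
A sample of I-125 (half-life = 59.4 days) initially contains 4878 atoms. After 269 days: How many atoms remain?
N = N₀(1/2)^(t/t½) = 211.3 atoms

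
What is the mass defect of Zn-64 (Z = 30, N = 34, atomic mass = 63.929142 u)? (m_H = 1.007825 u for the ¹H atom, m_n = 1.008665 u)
Δm = Z·m_H + N·m_n − M = 0.6002 u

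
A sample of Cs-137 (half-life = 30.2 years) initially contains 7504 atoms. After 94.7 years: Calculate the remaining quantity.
N = N₀(1/2)^(t/t½) = 853.8 atoms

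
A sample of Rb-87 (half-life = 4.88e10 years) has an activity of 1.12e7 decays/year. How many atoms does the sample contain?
N = A/λ = 7.885e17 atoms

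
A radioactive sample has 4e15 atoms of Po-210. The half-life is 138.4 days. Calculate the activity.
A = λN = 2.003e13 decays/day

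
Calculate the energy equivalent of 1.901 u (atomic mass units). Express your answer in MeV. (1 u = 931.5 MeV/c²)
E = mc² = 1771 MeV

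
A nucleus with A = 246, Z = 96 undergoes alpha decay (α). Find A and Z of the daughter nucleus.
Daughter: A = 242, Z = 94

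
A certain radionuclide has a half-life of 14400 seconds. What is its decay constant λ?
λ = ln(2)/t½ = 4.814e-5 second⁻¹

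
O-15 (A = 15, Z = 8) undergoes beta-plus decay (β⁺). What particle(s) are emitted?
β⁺: positron (e⁺) + neutrino (νₑ)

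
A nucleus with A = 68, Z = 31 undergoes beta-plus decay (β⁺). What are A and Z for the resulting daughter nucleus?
Daughter: A = 68, Z = 30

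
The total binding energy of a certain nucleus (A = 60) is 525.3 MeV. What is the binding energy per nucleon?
B.E./A = 525.3/60 = 8.755 MeV/nucleon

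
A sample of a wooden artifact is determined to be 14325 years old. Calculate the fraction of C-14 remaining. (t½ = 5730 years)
N/N₀ = (1/2)^(t/t½) = 0.1768 = 17.7%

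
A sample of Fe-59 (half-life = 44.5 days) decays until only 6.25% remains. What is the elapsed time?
t = t½ × log₂(N₀/N) = 178 days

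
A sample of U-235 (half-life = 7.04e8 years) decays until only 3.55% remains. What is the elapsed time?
t = t½ × log₂(N₀/N) = 3.39e9 years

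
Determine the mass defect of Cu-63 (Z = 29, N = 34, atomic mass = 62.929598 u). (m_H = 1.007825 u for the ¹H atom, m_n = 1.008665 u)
Δm = Z·m_H + N·m_n − M = 0.5919 u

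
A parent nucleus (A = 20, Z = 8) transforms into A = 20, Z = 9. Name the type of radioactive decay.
ΔA = 0, ΔZ = +1 ⇒ beta-minus decay (β⁻)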